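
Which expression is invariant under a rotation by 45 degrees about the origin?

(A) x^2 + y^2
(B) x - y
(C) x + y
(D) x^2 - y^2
A

A rotation by 45 degrees sends (x, y) to (sqrt(2)x/2 - sqrt(2)y/2, sqrt(2)x/2 + sqrt(2)y/2).
Substitute the transformed coordinates into each option and compare with the original:
(A) x^2 + y^2  ->  (sqrt(2)x/2 - sqrt(2)y/2)^2 + (sqrt(2)x/2 + sqrt(2)y/2)^2 = x^2 + y^2   [equals x^2 + y^2: invariant]
(B) x - y  ->  (sqrt(2)x/2 - sqrt(2)y/2) - (sqrt(2)x/2 + sqrt(2)y/2) = -sqrt(2)y   [differs from x - y: not invariant]
(C) x + y  ->  (sqrt(2)x/2 - sqrt(2)y/2) + (sqrt(2)x/2 + sqrt(2)y/2) = sqrt(2)x   [differs from x + y: not invariant]
(D) x^2 - y^2  ->  (sqrt(2)x/2 - sqrt(2)y/2)^2 - (sqrt(2)x/2 + sqrt(2)y/2)^2 = -2xy   [differs from x^2 - y^2: not invariant]

Only option (A), x^2 + y^2, is unchanged by the transformation.
Geometrically, x^2 + y^2 is the squared distance from the origin, which every rotation about the origin preserves.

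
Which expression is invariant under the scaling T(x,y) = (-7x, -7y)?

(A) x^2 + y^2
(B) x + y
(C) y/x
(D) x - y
C

Under the uniform scaling T(x,y) = (-7x, -7y):
Substitute the transformed coordinates into each option and compare with the original:
(A) x^2 + y^2  ->  (-7x)^2 + (-7y)^2 = 49x^2 + 49y^2   [differs from x^2 + y^2: not invariant]
(B) x + y  ->  (-7x) + (-7y) = -7x - 7y   [differs from x + y: not invariant]
(C) y/x  ->  (-7y)/(-7x) = y/x   [equals y/x: invariant]
(D) x - y  ->  (-7x) - (-7y) = -7x + 7y   [differs from x - y: not invariant]

Only option (C), y/x, is unchanged by the transformation.
The common factor -7 cancels in a ratio of coordinates, while sums, products and sums of squares pick up factors of -7 or 49.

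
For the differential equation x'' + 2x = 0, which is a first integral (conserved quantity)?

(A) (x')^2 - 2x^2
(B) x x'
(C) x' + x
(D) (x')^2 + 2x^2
D

A first integral I satisfies dI/dt = 0 along every solution. Differentiate each option and use the equation of motion:
(A) d/dt[(x')^2 - 2x^2] = 2x'x'' - 4x x' = -8x x', not identically 0
(B) d/dt[x x'] = (x')^2 + x x'' = (x')^2 - 2x^2, not identically 0
(C) d/dt[x' + x] = x'' + x' = -2x + x', not identically 0
(D) d/dt[(x')^2 + 2x^2] = 2x'x'' + 4x x' = 2x'(-2x) + 4x x' = 0

Only (D) has zero time-derivative. So the energy-like quantity (x')^2 + 2x^2 is the first integral.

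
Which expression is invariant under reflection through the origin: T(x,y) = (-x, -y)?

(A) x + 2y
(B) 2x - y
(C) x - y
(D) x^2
D

The map is reflection through the origin: T(x,y) = (-x, -y).
Substitute the transformed coordinates into each option and compare with the original:
(A) x + 2y  ->  (-x) + 2(-y) = -x - 2y   [differs from x + 2y: not invariant]
(B) 2x - y  ->  2(-x) - (-y) = -2x + y   [differs from 2x - y: not invariant]
(C) x - y  ->  (-x) - (-y) = -x + y   [differs from x - y: not invariant]
(D) x^2  ->  (-x)^2 = x^2   [equals x^2: invariant]

Only option (D), x^2, is unchanged by the transformation.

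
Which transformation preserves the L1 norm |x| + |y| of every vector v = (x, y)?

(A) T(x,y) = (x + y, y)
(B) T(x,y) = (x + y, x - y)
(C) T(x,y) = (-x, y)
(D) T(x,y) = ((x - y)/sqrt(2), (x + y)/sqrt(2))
C

A transformation preserves a norm if ||T(v)|| = ||v|| for every v; a single vector where the norm changes rules an option out.

(A) T(x,y) = (x + y, y): v = (0, 1) has norm |0| + |1| = 1, but T(v) = (1, 1) has norm 2 -- not preserved.
(B) T(x,y) = (x + y, x - y): v = (1, 0) has norm |1| + |0| = 1, but T(v) = (1, 1) has norm 2 -- not preserved.
(C) T(x,y) = (-x, y): preserves the norm -- it only permutes the coordinates and/or flips signs, which leaves |x| + |y| unchanged.
(D) T(x,y) = ((x - y)/sqrt(2), (x + y)/sqrt(2)): v = (1, 0) has norm |1| + |0| = 1, but T(v) = (sqrt(2)/2, sqrt(2)/2) has norm sqrt(2) -- not preserved.

Therefore the answer is (C).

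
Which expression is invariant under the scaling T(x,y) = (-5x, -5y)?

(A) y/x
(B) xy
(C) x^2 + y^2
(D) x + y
A

Under the uniform scaling T(x,y) = (-5x, -5y):
Substitute the transformed coordinates into each option and compare with the original:
(A) y/x  ->  (-5y)/(-5x) = y/x   [equals y/x: invariant]
(B) xy  ->  (-5x)(-5y) = 25xy   [differs from xy: not invariant]
(C) x^2 + y^2  ->  (-5x)^2 + (-5y)^2 = 25x^2 + 25y^2   [differs from x^2 + y^2: not invariant]
(D) x + y  ->  (-5x) + (-5y) = -5x - 5y   [differs from x + y: not invariant]

Only option (A), y/x, is unchanged by the transformation.
The common factor -5 cancels in a ratio of coordinates, while sums, products and sums of squares pick up factors of -5 or 25.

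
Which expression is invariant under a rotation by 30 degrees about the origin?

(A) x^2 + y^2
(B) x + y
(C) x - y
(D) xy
A

A rotation by 30 degrees sends (x, y) to (sqrt(3)x/2 - y/2, x/2 + sqrt(3)y/2).
Substitute the transformed coordinates into each option and compare with the original:
(A) x^2 + y^2  ->  (sqrt(3)x/2 - y/2)^2 + (x/2 + sqrt(3)y/2)^2 = x^2 + y^2   [equals x^2 + y^2: invariant]
(B) x + y  ->  (sqrt(3)x/2 - y/2) + (x/2 + sqrt(3)y/2) = x/2 + sqrt(3)x/2 - y/2 + sqrt(3)y/2   [differs from x + y: not invariant]
(C) x - y  ->  (sqrt(3)x/2 - y/2) - (x/2 + sqrt(3)y/2) = -x/2 + sqrt(3)x/2 - sqrt(3)y/2 - y/2   [differs from x - y: not invariant]
(D) xy  ->  (sqrt(3)x/2 - y/2)(x/2 + sqrt(3)y/2) = sqrt(3)x^2/4 + xy/2 - sqrt(3)y^2/4   [differs from xy: not invariant]

Only option (A), x^2 + y^2, is unchanged by the transformation.
Geometrically, x^2 + y^2 is the squared distance from the origin, which every rotation about the origin preserves.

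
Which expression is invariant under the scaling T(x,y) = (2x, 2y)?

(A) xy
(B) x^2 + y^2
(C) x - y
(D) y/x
D

Under the uniform scaling T(x,y) = (2x, 2y):
Substitute the transformed coordinates into each option and compare with the original:
(A) xy  ->  (2x)(2y) = 4xy   [differs from xy: not invariant]
(B) x^2 + y^2  ->  (2x)^2 + (2y)^2 = 4x^2 + 4y^2   [differs from x^2 + y^2: not invariant]
(C) x - y  ->  (2x) - (2y) = 2x - 2y   [differs from x - y: not invariant]
(D) y/x  ->  (2y)/(2x) = y/x   [equals y/x: invariant]

Only option (D), y/x, is unchanged by the transformation.
The common factor 2 cancels in a ratio of coordinates, while sums, products and sums of squares pick up factors of 2 or 4.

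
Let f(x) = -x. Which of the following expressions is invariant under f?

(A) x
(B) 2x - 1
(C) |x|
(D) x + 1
C

For f(x) = -x:
Applying f replaces x by -x. Since |-x| = |x|, the absolute value is unchanged by f, whereas x -> -x, 2x - 1 -> -2x - 1 and x + 1 -> -x + 1 all change.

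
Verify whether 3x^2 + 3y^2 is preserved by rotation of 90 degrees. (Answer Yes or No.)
Yes

Applying rotation by 90 degrees: x' = x*cos(90 degrees) - y*sin(90 degrees) = -y, y' = x*sin(90 degrees) + y*cos(90 degrees) = x

Substituting into 3x^2 + 3y^2:
3(-y)^2 + 3(x)^2
= 3x^2 + 3y^2

This equals the original expression 3x^2 + 3y^2, so it IS invariant.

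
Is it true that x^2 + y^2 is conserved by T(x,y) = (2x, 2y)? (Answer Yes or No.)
No

Substitute T(x,y) = (2x, 2y) into the expression and compare with the original.

Original: x^2 + y^2
After applying T: (2x)^2 + (2y)^2 = 4x^2 + 4y^2

This differs from the original x^2 + y^2 (difference: 3x^2 + 3y^2), so the expression is NOT invariant.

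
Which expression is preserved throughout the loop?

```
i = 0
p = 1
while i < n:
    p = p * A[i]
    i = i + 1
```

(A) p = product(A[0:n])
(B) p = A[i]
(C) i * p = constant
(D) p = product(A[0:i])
D

A loop invariant must hold before the first iteration and be re-established by every execution of the body.

(D) p = product(A[0:i]): Initially i = 0 and p = 1 = product of the empty slice A[0:0]. If p = product(A[0:i]) holds at the top of an iteration, the body sets p to product(A[0:i]) * A[i] = product(A[0:i+1]) and then i to i+1, so the property is restored. At exit i = n, giving p = product(A[0:n]).

The other options fail:
(A) p = product(A[0:n]): false before the loop (p = 1, not the full product) -- it only becomes true at exit.
(B) p = A[i]: after the first iteration p = A[0] but i = 1; in general p is a product of several elements, not a single one.
(C) i * p = constant: initially i * p = 0, but after one iteration it is 1 * A[0], which is nonzero in general.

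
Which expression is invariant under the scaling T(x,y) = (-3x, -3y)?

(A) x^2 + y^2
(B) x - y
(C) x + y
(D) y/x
D

Under the uniform scaling T(x,y) = (-3x, -3y):
Substitute the transformed coordinates into each option and compare with the original:
(A) x^2 + y^2  ->  (-3x)^2 + (-3y)^2 = 9x^2 + 9y^2   [differs from x^2 + y^2: not invariant]
(B) x - y  ->  (-3x) - (-3y) = -3x + 3y   [differs from x - y: not invariant]
(C) x + y  ->  (-3x) + (-3y) = -3x - 3y   [differs from x + y: not invariant]
(D) y/x  ->  (-3y)/(-3x) = y/x   [equals y/x: invariant]

Only option (D), y/x, is unchanged by the transformation.
The common factor -3 cancels in a ratio of coordinates, while sums, products and sums of squares pick up factors of -3 or 9.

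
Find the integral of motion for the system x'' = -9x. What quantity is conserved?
E = (x')^2 + 9x^2

Multiply the equation by x':
x' * x'' = -9x * x'
The left side is d/dt[(x')^2/2] and the right side is d/dt[-9x^2/2], so
d/dt[(x')^2/2 + 9x^2/2] = 0, i.e. (x')^2/2 + 9x^2/2 = constant.
Multiplying by 2, the integral of motion is E = (x')^2 + 9x^2.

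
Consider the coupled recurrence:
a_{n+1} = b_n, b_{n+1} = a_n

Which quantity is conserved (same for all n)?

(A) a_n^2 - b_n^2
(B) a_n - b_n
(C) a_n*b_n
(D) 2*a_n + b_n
C

Replace a_n by a_{n+1} = b_n and b_n by b_{n+1} = a_n in each option and simplify:
(A) a_n^2 - b_n^2  ->  (b_n)^2 - (a_n)^2 = -a_n^2 + b_n^2   [not conserved]
(B) a_n - b_n  ->  (b_n) - (a_n) = -a_n + b_n   [not conserved]
(C) a_n*b_n  ->  (b_n)*(a_n) = a_n*b_n   [conserved]
(D) 2*a_n + b_n  ->  2*(b_n) + (a_n) = a_n + 2*b_n   [not conserved]

Only (C) a_n*b_n returns to itself after one step, so it is the conserved quantity.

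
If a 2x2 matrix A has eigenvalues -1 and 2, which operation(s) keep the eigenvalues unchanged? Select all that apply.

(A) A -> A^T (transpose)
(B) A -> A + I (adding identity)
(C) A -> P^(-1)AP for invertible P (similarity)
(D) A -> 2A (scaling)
A and C

Eigenvalues are preserved by:
1. Similarity transformations: A -> P^(-1)AP (same characteristic polynomial)
2. Transpose: A^T has the same eigenvalues as A

Eigenvalues are NOT preserved by:
- Adding identity: eigenvalues become -1+1, 2+1
- Scaling: eigenvalues become -2, 4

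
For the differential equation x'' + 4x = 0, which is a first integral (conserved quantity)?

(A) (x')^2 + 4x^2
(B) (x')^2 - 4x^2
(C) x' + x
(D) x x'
A

A first integral I satisfies dI/dt = 0 along every solution. Differentiate each option and use the equation of motion:
(A) d/dt[(x')^2 + 4x^2] = 2x'x'' + 8x x' = 2x'(-4x) + 8x x' = 0
(B) d/dt[(x')^2 - 4x^2] = 2x'x'' - 8x x' = -16x x', not identically 0
(C) d/dt[x' + x] = x'' + x' = -4x + x', not identically 0
(D) d/dt[x x'] = (x')^2 + x x'' = (x')^2 - 4x^2, not identically 0

Only (A) has zero time-derivative. So the energy-like quantity (x')^2 + 4x^2 is the first integral.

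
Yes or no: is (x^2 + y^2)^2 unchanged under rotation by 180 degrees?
Yes

Applying rotation by 180 degrees: x' = x*cos(180 degrees) - y*sin(180 degrees) = -x, y' = x*sin(180 degrees) + y*cos(180 degrees) = -y

Substituting into (x^2 + y^2)^2:
((-x)^2 + (-y)^2)^2
= x^4 + 2x^2y^2 + y^4 = (x^2 + y^2)^2

This equals the original expression (x^2 + y^2)^2, so it IS invariant.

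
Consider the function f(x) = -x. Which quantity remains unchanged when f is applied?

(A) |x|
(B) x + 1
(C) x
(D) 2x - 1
A

For f(x) = -x:
Applying f replaces x by -x. Since |-x| = |x|, the absolute value is unchanged by f, whereas x -> -x, 2x - 1 -> -2x - 1 and x + 1 -> -x + 1 all change.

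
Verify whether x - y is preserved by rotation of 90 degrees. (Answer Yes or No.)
No

Applying rotation by 90 degrees: x' = x*cos(90 degrees) - y*sin(90 degrees) = -y, y' = x*sin(90 degrees) + y*cos(90 degrees) = x

Substituting into x - y:
(-y) - (x)
= -x - y

This differs from the original expression x - y, so it is NOT invariant.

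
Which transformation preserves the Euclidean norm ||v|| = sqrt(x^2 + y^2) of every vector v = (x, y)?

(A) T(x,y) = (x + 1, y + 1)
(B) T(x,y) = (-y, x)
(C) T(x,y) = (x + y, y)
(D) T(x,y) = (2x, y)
B

A transformation preserves a norm if ||T(v)|| = ||v|| for every v; a single vector where the norm changes rules an option out.

(A) T(x,y) = (x + 1, y + 1): v = (1, 0) has norm sqrt((1)^2 + (0)^2) = 1, but T(v) = (2, 1) has norm sqrt(5) -- not preserved.
(B) T(x,y) = (-y, x): preserves the norm -- it is an orthogonal map (a rotation/reflection), and (-y)^2 + (x)^2 simplifies to x^2 + y^2.
(C) T(x,y) = (x + y, y): v = (0, 1) has norm sqrt((0)^2 + (1)^2) = 1, but T(v) = (1, 1) has norm sqrt(2) -- not preserved.
(D) T(x,y) = (2x, y): v = (1, 0) has norm sqrt((1)^2 + (0)^2) = 1, but T(v) = (2, 0) has norm 2 -- not preserved.

Therefore the answer is (B).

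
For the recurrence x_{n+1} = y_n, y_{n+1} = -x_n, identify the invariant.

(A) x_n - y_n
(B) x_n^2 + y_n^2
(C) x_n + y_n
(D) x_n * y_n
B

For the recurrence x_{n+1} = y_n, y_{n+1} = -x_n:

x_{n+1}^2 + y_{n+1}^2 = y_n^2 + (-x_n)^2 = x_n^2 + y_n^2
The sum of squares is conserved (like energy in a harmonic oscillator).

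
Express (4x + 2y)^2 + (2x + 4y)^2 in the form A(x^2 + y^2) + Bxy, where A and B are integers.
20(x^2 + y^2) + 32xy

Expanding: (4x + 2y)^2 = 16x^2 + 16xy + 4y^2
(2x + 4y)^2 = 4x^2 + 16xy + 16y^2
Sum = (16+4)(x^2+y^2) + 32xy = 20(x^2 + y^2) + 32xy
This is symmetric in x and y.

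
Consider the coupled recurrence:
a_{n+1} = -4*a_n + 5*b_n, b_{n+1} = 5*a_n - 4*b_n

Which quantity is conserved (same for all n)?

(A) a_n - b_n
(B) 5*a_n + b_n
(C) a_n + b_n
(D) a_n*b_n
C

Replace a_n by a_{n+1} = -4*a_n + 5*b_n and b_n by b_{n+1} = 5*a_n - 4*b_n in each option and simplify:
(A) a_n - b_n  ->  (-4*a_n + 5*b_n) - (5*a_n - 4*b_n) = -9*a_n + 9*b_n   [not conserved]
(B) 5*a_n + b_n  ->  5*(-4*a_n + 5*b_n) + (5*a_n - 4*b_n) = -15*a_n + 21*b_n   [not conserved]
(C) a_n + b_n  ->  (-4*a_n + 5*b_n) + (5*a_n - 4*b_n) = a_n + b_n   [conserved]
(D) a_n*b_n  ->  (-4*a_n + 5*b_n)*(5*a_n - 4*b_n) = -20*a_n^2 + 41*a_n*b_n - 20*b_n^2   [not conserved]

Only (C) a_n + b_n returns to itself after one step, so it is the conserved quantity.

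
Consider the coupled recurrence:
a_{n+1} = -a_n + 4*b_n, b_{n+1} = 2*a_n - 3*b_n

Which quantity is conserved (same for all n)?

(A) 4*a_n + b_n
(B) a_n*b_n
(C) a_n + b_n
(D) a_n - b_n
C

Replace a_n by a_{n+1} = -a_n + 4*b_n and b_n by b_{n+1} = 2*a_n - 3*b_n in each option and simplify:
(A) 4*a_n + b_n  ->  4*(-a_n + 4*b_n) + (2*a_n - 3*b_n) = -2*a_n + 13*b_n   [not conserved]
(B) a_n*b_n  ->  (-a_n + 4*b_n)*(2*a_n - 3*b_n) = -2*a_n^2 + 11*a_n*b_n - 12*b_n^2   [not conserved]
(C) a_n + b_n  ->  (-a_n + 4*b_n) + (2*a_n - 3*b_n) = a_n + b_n   [conserved]
(D) a_n - b_n  ->  (-a_n + 4*b_n) - (2*a_n - 3*b_n) = -3*a_n + 7*b_n   [not conserved]

Only (C) a_n + b_n returns to itself after one step, so it is the conserved quantity.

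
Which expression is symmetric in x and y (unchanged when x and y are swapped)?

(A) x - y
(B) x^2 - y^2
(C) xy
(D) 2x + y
C

A symmetric expression is unchanged when the variables are permuted; here the transformation to test is the swap (x, y) -> (y, x).
Substitute the transformed coordinates into each option and compare with the original:
(A) x - y  ->  (y) - (x) = -x + y   [differs from x - y: not invariant]
(B) x^2 - y^2  ->  (y)^2 - (x)^2 = -x^2 + y^2   [differs from x^2 - y^2: not invariant]
(C) xy  ->  (y)(x) = xy   [equals xy: invariant]
(D) 2x + y  ->  2(y) + (x) = x + 2y   [differs from 2x + y: not invariant]

Only option (C), xy, is unchanged by the transformation.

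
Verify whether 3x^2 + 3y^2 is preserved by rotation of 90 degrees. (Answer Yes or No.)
Yes

Applying rotation by 90 degrees: x' = x*cos(90 degrees) - y*sin(90 degrees) = -y, y' = x*sin(90 degrees) + y*cos(90 degrees) = x

Substituting into 3x^2 + 3y^2:
3(-y)^2 + 3(x)^2
= 3x^2 + 3y^2

This equals the original expression 3x^2 + 3y^2, so it IS invariant.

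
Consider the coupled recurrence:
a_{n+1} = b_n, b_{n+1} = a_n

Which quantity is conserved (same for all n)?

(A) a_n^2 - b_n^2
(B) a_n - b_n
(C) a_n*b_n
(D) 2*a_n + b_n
C

Replace a_n by a_{n+1} = b_n and b_n by b_{n+1} = a_n in each option and simplify:
(A) a_n^2 - b_n^2  ->  (b_n)^2 - (a_n)^2 = -a_n^2 + b_n^2   [not conserved]
(B) a_n - b_n  ->  (b_n) - (a_n) = -a_n + b_n   [not conserved]
(C) a_n*b_n  ->  (b_n)*(a_n) = a_n*b_n   [conserved]
(D) 2*a_n + b_n  ->  2*(b_n) + (a_n) = a_n + 2*b_n   [not conserved]

Only (C) a_n*b_n returns to itself after one step, so it is the conserved quantity.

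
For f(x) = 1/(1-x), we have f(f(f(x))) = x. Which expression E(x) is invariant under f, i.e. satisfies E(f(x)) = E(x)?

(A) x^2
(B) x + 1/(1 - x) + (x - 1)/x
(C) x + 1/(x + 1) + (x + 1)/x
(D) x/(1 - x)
B

Replace x by f(x) = 1/(1 - x) in each option and simplify. As a quick numerical cross-check, also compare E(4) with E(f(4)) = E(-1/3).

(A) x^2  ->  (1/(1 - x))^2 = (x - 1)^(-2); check: E(4) = 16 but E(-1/3) = 1/9.   [not invariant]
(B) x + 1/(1 - x) + (x - 1)/x  ->  (1/(1 - x)) + 1/(1 - (1/(1 - x))) + ((1/(1 - x)) - 1)/(1/(1 - x)), which simplifies back to x + 1/(1 - x) + (x - 1)/x; check: E(4) = 53/12, E(-1/3) = 53/12.   [invariant]
(C) x + 1/(x + 1) + (x + 1)/x  ->  (1/(1 - x)) + 1/((1/(1 - x)) + 1) + ((1/(1 - x)) + 1)/(1/(1 - x)) = (-x^3 + 6x^2 - 11x + 7)/(x^2 - 3x + 2); check: E(4) = 109/20 but E(-1/3) = -5/6.   [not invariant]
(D) x/(1 - x)  ->  (1/(1 - x))/(1 - (1/(1 - x))) = -1/x; check: E(4) = -4/3 but E(-1/3) = -1/4.   [not invariant]

Only (B) is unchanged. Indeed f(f(x)) = 1/(1 - 1/(1-x)) = (1-x)/(-x) = (x-1)/x, so E(x) = x + f(x) + f(f(x)) is the sum over the whole 3-cycle; applying f just permutes the three terms cyclically (x -> f(x) -> f(f(x)) -> x), leaving the sum unchanged.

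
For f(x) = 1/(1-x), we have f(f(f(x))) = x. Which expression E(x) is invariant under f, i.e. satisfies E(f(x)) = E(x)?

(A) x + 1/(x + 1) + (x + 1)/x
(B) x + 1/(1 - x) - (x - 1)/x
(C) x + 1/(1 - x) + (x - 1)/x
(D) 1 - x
C

Replace x by f(x) = 1/(1 - x) in each option and simplify. As a quick numerical cross-check, also compare E(4) with E(f(4)) = E(-1/3).

(A) x + 1/(x + 1) + (x + 1)/x  ->  (1/(1 - x)) + 1/((1/(1 - x)) + 1) + ((1/(1 - x)) + 1)/(1/(1 - x)) = (-x^3 + 6x^2 - 11x + 7)/(x^2 - 3x + 2); check: E(4) = 109/20 but E(-1/3) = -5/6.   [not invariant]
(B) x + 1/(1 - x) - (x - 1)/x  ->  (1/(1 - x)) + 1/(1 - (1/(1 - x))) - ((1/(1 - x)) - 1)/(1/(1 - x)) = (x^2(1 - x) - x + (x - 1)^2)/(x(x - 1)); check: E(4) = 35/12 but E(-1/3) = -43/12.   [not invariant]
(C) x + 1/(1 - x) + (x - 1)/x  ->  (1/(1 - x)) + 1/(1 - (1/(1 - x))) + ((1/(1 - x)) - 1)/(1/(1 - x)), which simplifies back to x + 1/(1 - x) + (x - 1)/x; check: E(4) = 53/12, E(-1/3) = 53/12.   [invariant]
(D) 1 - x  ->  1 - (1/(1 - x)) = x/(x - 1); check: E(4) = -3 but E(-1/3) = 4/3.   [not invariant]

Only (C) is unchanged. Indeed f(f(x)) = 1/(1 - 1/(1-x)) = (1-x)/(-x) = (x-1)/x, so E(x) = x + f(x) + f(f(x)) is the sum over the whole 3-cycle; applying f just permutes the three terms cyclically (x -> f(x) -> f(f(x)) -> x), leaving the sum unchanged.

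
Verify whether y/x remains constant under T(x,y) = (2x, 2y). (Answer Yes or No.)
Yes

Substitute T(x,y) = (2x, 2y) into the expression and compare with the original.

Original: y/x
After applying T: (2y)/(2x) = y/x

This is identical to the original y/x, so the expression is invariant.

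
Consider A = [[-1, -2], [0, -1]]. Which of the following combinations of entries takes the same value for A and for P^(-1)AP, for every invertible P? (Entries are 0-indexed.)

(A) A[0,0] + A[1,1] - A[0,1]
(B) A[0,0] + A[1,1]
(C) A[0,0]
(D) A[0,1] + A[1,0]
B

A[0,0] + A[1,1] is the trace of A. By the cyclic property of the trace, tr(P^(-1)AP) = tr(APP^(-1)) = tr(A), so it is the same for every matrix similar to A.

The other combinations are not similarity invariants. For example, take P = [[1, 1], [1, 2]] (det P = 1), so P^(-1) = [[2, -1], [-1, 1]] and
B = P^(-1)AP = [[-5, -8], [2, 3]].
Evaluating each option on A and on B:
(A) A[0,0] + A[1,1] - A[0,1]: 0 for A, 6 for B -> changes
(B) A[0,0] + A[1,1]: -2 for A, -2 for B -> unchanged
(C) A[0,0]: -1 for A, -5 for B -> changes
(D) A[0,1] + A[1,0]: -2 for A, -6 for B -> changes

Only (B) A[0,0] + A[1,1] = -2 survives (and it does so for every P, not just this one), so it is the invariant.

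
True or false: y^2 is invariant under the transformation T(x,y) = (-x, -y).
True

Substitute T(x,y) = (-x, -y) into the expression and compare with the original.

Original: y^2
After applying T: (-y)^2 = y^2

This is identical to the original y^2, so the expression is invariant.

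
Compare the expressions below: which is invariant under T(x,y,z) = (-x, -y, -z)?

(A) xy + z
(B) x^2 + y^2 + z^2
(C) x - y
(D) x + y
B

Apply T(x,y,z) = (-x, -y, -z) to each option, i.e. replace (x, y, z) by the transformed coordinates.
Substitute the transformed coordinates into each option and compare with the original:
(A) xy + z  ->  (-x)(-y) + (-z) = xy - z   [differs from xy + z: not invariant]
(B) x^2 + y^2 + z^2  ->  (-x)^2 + (-y)^2 + (-z)^2 = x^2 + y^2 + z^2   [equals x^2 + y^2 + z^2: invariant]
(C) x - y  ->  (-x) - (-y) = -x + y   [differs from x - y: not invariant]
(D) x + y  ->  (-x) + (-y) = -x - y   [differs from x + y: not invariant]

Only option (B), x^2 + y^2 + z^2, is unchanged by the transformation.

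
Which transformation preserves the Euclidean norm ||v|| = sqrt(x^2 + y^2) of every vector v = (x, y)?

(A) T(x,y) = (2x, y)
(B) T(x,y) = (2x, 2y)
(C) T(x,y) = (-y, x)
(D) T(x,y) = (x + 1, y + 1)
C

A transformation preserves a norm if ||T(v)|| = ||v|| for every v; a single vector where the norm changes rules an option out.

(A) T(x,y) = (2x, y): v = (1, 0) has norm sqrt((1)^2 + (0)^2) = 1, but T(v) = (2, 0) has norm 2 -- not preserved.
(B) T(x,y) = (2x, 2y): v = (1, 0) has norm sqrt((1)^2 + (0)^2) = 1, but T(v) = (2, 0) has norm 2 -- not preserved.
(C) T(x,y) = (-y, x): preserves the norm -- it is an orthogonal map (a rotation/reflection), and (-y)^2 + (x)^2 simplifies to x^2 + y^2.
(D) T(x,y) = (x + 1, y + 1): v = (1, 0) has norm sqrt((1)^2 + (0)^2) = 1, but T(v) = (2, 1) has norm sqrt(5) -- not preserved.

Therefore the answer is (C).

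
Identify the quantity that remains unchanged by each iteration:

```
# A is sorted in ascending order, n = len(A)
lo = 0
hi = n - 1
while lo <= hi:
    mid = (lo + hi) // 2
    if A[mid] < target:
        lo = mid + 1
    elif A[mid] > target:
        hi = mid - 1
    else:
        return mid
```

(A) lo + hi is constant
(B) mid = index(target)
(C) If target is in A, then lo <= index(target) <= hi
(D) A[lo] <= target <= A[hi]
C

A loop invariant must hold before the first iteration and be re-established by every execution of the body.

(C) If target is in A, then lo <= index(target) <= hi: Before the loop [lo, hi] = [0, n-1] covers every index. When A[mid] < target, sortedness puts target strictly to the right of mid, so setting lo = mid + 1 keeps index(target) in [lo, hi]; symmetrically for hi = mid - 1. Hence 'if target is in A then lo <= index(target) <= hi' holds after every iteration, and when lo > hi it proves target is absent.

The other options fail:
(A) lo + hi is constant: each iteration moves exactly one of lo, hi, so lo + hi changes (e.g. 0 + (n-1) becomes (mid+1) + (n-1)).
(B) mid = index(target): mid is just the current probe; it equals index(target) only on the iteration that returns.
(D) A[lo] <= target <= A[hi]: fails when target is not in A (e.g. target < A[0] already violates it before the loop), so it is not maintained in general.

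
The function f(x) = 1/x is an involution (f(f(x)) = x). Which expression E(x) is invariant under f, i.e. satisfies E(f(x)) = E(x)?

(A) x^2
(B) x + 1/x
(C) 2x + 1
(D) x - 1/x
B

Replace x by f(x) = 1/x in each option and simplify. As a quick numerical cross-check, also compare E(4) with E(f(4)) = E(1/4).

(A) x^2  ->  (1/x)^2 = x^(-2); check: E(4) = 16 but E(1/4) = 1/16.   [not invariant]
(B) x + 1/x  ->  (1/x) + 1/(1/x), which simplifies back to x + 1/x; check: E(4) = 17/4, E(1/4) = 17/4.   [invariant]
(C) 2x + 1  ->  2(1/x) + 1 = (x + 2)/x; check: E(4) = 9 but E(1/4) = 3/2.   [not invariant]
(D) x - 1/x  ->  (1/x) - 1/(1/x) = -x + 1/x; check: E(4) = 15/4 but E(1/4) = -15/4.   [not invariant]

Only (B) is unchanged. E is symmetric under swapping x with f(x) = 1/x, which is exactly what an involution does.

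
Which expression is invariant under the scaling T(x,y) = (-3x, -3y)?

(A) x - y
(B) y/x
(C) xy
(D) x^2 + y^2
B

Under the uniform scaling T(x,y) = (-3x, -3y):
Substitute the transformed coordinates into each option and compare with the original:
(A) x - y  ->  (-3x) - (-3y) = -3x + 3y   [differs from x - y: not invariant]
(B) y/x  ->  (-3y)/(-3x) = y/x   [equals y/x: invariant]
(C) xy  ->  (-3x)(-3y) = 9xy   [differs from xy: not invariant]
(D) x^2 + y^2  ->  (-3x)^2 + (-3y)^2 = 9x^2 + 9y^2   [differs from x^2 + y^2: not invariant]

Only option (B), y/x, is unchanged by the transformation.
The common factor -3 cancels in a ratio of coordinates, while sums, products and sums of squares pick up factors of -3 or 9.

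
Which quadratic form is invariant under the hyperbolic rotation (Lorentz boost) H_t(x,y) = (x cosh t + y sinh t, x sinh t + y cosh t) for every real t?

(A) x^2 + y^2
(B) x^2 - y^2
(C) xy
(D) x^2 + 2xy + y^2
B

Write x' = x cosh t + y sinh t, y' = x sinh t + y cosh t and substitute into each option:
(A) x^2 + y^2: (x cosh t + y sinh t)^2 + (x sinh t + y cosh t)^2 = (x^2 + y^2)(cosh^2 t + sinh^2 t) + 4xy sinh t cosh t = (x^2 + y^2) cosh 2t + 2xy sinh 2t   [not invariant for t != 0]
(B) x^2 - y^2: (x cosh t + y sinh t)^2 - (x sinh t + y cosh t)^2 = x^2(cosh^2 t - sinh^2 t) + 2xy(cosh t sinh t - sinh t cosh t) + y^2(sinh^2 t - cosh^2 t) = x^2 - y^2   [invariant, using cosh^2 t - sinh^2 t = 1]
(C) xy: (x cosh t + y sinh t)(x sinh t + y cosh t) = xy(cosh^2 t + sinh^2 t) + (x^2 + y^2) sinh t cosh t = xy cosh 2t + (x^2 + y^2)(sinh 2t)/2   [not invariant for t != 0]
(D) x^2 + 2xy + y^2: (x' + y')^2 with x' + y' = (x + y)(cosh t + sinh t) = (x + y)e^t, so it becomes (x + y)^2 e^(2t)   [not invariant for t != 0]

Only (B) x^2 - y^2 is unchanged; it is the Minkowski form preserved by Lorentz boosts, just as x^2 + y^2 is preserved by ordinary rotations.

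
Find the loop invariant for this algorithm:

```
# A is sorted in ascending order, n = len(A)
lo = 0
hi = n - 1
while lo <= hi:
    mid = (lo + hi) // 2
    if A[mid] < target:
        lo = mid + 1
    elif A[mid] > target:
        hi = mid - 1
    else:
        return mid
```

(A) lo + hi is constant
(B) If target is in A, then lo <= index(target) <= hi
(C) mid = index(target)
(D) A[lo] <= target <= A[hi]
B

A loop invariant must hold before the first iteration and be re-established by every execution of the body.

(B) If target is in A, then lo <= index(target) <= hi: Before the loop [lo, hi] = [0, n-1] covers every index. When A[mid] < target, sortedness puts target strictly to the right of mid, so setting lo = mid + 1 keeps index(target) in [lo, hi]; symmetrically for hi = mid - 1. Hence 'if target is in A then lo <= index(target) <= hi' holds after every iteration, and when lo > hi it proves target is absent.

The other options fail:
(A) lo + hi is constant: each iteration moves exactly one of lo, hi, so lo + hi changes (e.g. 0 + (n-1) becomes (mid+1) + (n-1)).
(C) mid = index(target): mid is just the current probe; it equals index(target) only on the iteration that returns.
(D) A[lo] <= target <= A[hi]: fails when target is not in A (e.g. target < A[0] already violates it before the loop), so it is not maintained in general.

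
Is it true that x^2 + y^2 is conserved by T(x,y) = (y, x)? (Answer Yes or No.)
Yes

Substitute T(x,y) = (y, x) into the expression and compare with the original.

Original: x^2 + y^2
After applying T: (y)^2 + (x)^2 = x^2 + y^2

This is identical to the original x^2 + y^2, so the expression is invariant.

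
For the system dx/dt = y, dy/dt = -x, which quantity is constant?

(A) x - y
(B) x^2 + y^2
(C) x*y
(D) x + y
B

A first integral I satisfies dI/dt = 0 along every solution. Differentiate each option and use the equation of motion:
(A) d/dt[x - y] = y - (-x) = x + y, not identically 0
(B) d/dt[x^2 + y^2] = 2x*dx/dt + 2y*dy/dt = 2x*y + 2y*(-x) = 0
(C) d/dt[x*y] = (dx/dt)y + x(dy/dt) = y^2 - x^2, not identically 0
(D) d/dt[x + y] = y + (-x) = y - x, not identically 0

Only (B) has zero time-derivative. So x^2 + y^2 (the squared radius; trajectories are circles) is the conserved quantity.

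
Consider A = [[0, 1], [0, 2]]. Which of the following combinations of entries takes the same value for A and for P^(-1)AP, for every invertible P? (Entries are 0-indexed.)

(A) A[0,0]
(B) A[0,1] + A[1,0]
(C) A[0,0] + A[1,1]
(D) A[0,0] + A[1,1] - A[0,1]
C

A[0,0] + A[1,1] is the trace of A. By the cyclic property of the trace, tr(P^(-1)AP) = tr(APP^(-1)) = tr(A), so it is the same for every matrix similar to A.

The other combinations are not similarity invariants. For example, take P = [[2, 1], [1, 1]] (det P = 1), so P^(-1) = [[1, -1], [-1, 2]] and
B = P^(-1)AP = [[-1, -1], [3, 3]].
Evaluating each option on A and on B:
(A) A[0,0]: 0 for A, -1 for B -> changes
(B) A[0,1] + A[1,0]: 1 for A, 2 for B -> changes
(C) A[0,0] + A[1,1]: 2 for A, 2 for B -> unchanged
(D) A[0,0] + A[1,1] - A[0,1]: 1 for A, 3 for B -> changes

Only (C) A[0,0] + A[1,1] = 2 survives (and it does so for every P, not just this one), so it is the invariant.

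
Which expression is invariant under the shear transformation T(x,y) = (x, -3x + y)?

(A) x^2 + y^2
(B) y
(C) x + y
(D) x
D

Under the shear T(x,y) = (x, -3x + y):
Substitute the transformed coordinates into each option and compare with the original:
(A) x^2 + y^2  ->  (x)^2 + (-3x + y)^2 = 10x^2 - 6xy + y^2   [differs from x^2 + y^2: not invariant]
(B) y  ->  (-3x + y) = -3x + y   [differs from y: not invariant]
(C) x + y  ->  (x) + (-3x + y) = -2x + y   [differs from x + y: not invariant]
(D) x  ->  (x) = x   [equals x: invariant]

Only option (D), x, is unchanged by the transformation.
A vertical shear moves points parallel to the y-axis, so the x-coordinate (and any function of x alone) is unchanged.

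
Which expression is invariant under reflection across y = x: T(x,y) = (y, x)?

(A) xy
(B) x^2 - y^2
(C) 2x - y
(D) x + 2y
A

The map is reflection across y = x: T(x,y) = (y, x).
Substitute the transformed coordinates into each option and compare with the original:
(A) xy  ->  (y)(x) = xy   [equals xy: invariant]
(B) x^2 - y^2  ->  (y)^2 - (x)^2 = -x^2 + y^2   [differs from x^2 - y^2: not invariant]
(C) 2x - y  ->  2(y) - (x) = -x + 2y   [differs from 2x - y: not invariant]
(D) x + 2y  ->  (y) + 2(x) = 2x + y   [differs from x + 2y: not invariant]

Only option (A), xy, is unchanged by the transformation.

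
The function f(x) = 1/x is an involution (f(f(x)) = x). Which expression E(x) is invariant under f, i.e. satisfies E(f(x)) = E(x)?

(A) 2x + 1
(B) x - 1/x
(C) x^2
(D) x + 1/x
D

Replace x by f(x) = 1/x in each option and simplify. As a quick numerical cross-check, also compare E(3) with E(f(3)) = E(1/3).

(A) 2x + 1  ->  2(1/x) + 1 = (x + 2)/x; check: E(3) = 7 but E(1/3) = 5/3.   [not invariant]
(B) x - 1/x  ->  (1/x) - 1/(1/x) = -x + 1/x; check: E(3) = 8/3 but E(1/3) = -8/3.   [not invariant]
(C) x^2  ->  (1/x)^2 = x^(-2); check: E(3) = 9 but E(1/3) = 1/9.   [not invariant]
(D) x + 1/x  ->  (1/x) + 1/(1/x), which simplifies back to x + 1/x; check: E(3) = 10/3, E(1/3) = 10/3.   [invariant]

Only (D) is unchanged. E is symmetric under swapping x with f(x) = 1/x, which is exactly what an involution does.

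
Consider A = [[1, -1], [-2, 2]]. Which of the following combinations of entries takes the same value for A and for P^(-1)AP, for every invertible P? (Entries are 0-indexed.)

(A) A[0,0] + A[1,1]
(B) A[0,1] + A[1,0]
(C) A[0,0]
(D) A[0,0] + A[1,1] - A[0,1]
A

A[0,0] + A[1,1] is the trace of A. By the cyclic property of the trace, tr(P^(-1)AP) = tr(APP^(-1)) = tr(A), so it is the same for every matrix similar to A.

The other combinations are not similarity invariants. For example, take P = [[1, 1], [0, 1]] (det P = 1), so P^(-1) = [[1, -1], [0, 1]] and
B = P^(-1)AP = [[3, 0], [-2, 0]].
Evaluating each option on A and on B:
(A) A[0,0] + A[1,1]: 3 for A, 3 for B -> unchanged
(B) A[0,1] + A[1,0]: -3 for A, -2 for B -> changes
(C) A[0,0]: 1 for A, 3 for B -> changes
(D) A[0,0] + A[1,1] - A[0,1]: 4 for A, 3 for B -> changes

Only (A) A[0,0] + A[1,1] = 3 survives (and it does so for every P, not just this one), so it is the invariant.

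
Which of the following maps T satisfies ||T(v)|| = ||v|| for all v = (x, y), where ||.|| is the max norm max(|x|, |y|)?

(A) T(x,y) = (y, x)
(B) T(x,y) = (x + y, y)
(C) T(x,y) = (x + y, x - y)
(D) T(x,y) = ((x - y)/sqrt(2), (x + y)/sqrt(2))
A

A transformation preserves a norm if ||T(v)|| = ||v|| for every v; a single vector where the norm changes rules an option out.

(A) T(x,y) = (y, x): preserves the norm -- it only permutes the coordinates and/or flips signs, which leaves max(|x|, |y|) unchanged.
(B) T(x,y) = (x + y, y): v = (1, 1) has norm max(|1|, |1|) = 1, but T(v) = (2, 1) has norm 2 -- not preserved.
(C) T(x,y) = (x + y, x - y): v = (1, 1) has norm max(|1|, |1|) = 1, but T(v) = (2, 0) has norm 2 -- not preserved.
(D) T(x,y) = ((x - y)/sqrt(2), (x + y)/sqrt(2)): v = (1, 0) has norm max(|1|, |0|) = 1, but T(v) = (sqrt(2)/2, sqrt(2)/2) has norm sqrt(2)/2 -- not preserved.

Therefore the answer is (A).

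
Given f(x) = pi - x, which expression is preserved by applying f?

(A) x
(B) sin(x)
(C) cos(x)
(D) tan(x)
B

For f(x) = pi - x:
sin(pi - x) = sin(x), so sine is invariant under this transformation.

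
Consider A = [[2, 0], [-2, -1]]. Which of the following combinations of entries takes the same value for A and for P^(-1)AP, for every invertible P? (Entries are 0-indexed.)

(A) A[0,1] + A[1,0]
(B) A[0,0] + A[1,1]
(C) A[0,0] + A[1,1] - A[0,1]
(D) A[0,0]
B

A[0,0] + A[1,1] is the trace of A. By the cyclic property of the trace, tr(P^(-1)AP) = tr(APP^(-1)) = tr(A), so it is the same for every matrix similar to A.

The other combinations are not similarity invariants. For example, take P = [[1, 1], [0, 1]] (det P = 1), so P^(-1) = [[1, -1], [0, 1]] and
B = P^(-1)AP = [[4, 5], [-2, -3]].
Evaluating each option on A and on B:
(A) A[0,1] + A[1,0]: -2 for A, 3 for B -> changes
(B) A[0,0] + A[1,1]: 1 for A, 1 for B -> unchanged
(C) A[0,0] + A[1,1] - A[0,1]: 1 for A, -4 for B -> changes
(D) A[0,0]: 2 for A, 4 for B -> changes

Only (B) A[0,0] + A[1,1] = 1 survives (and it does so for every P, not just this one), so it is the invariant.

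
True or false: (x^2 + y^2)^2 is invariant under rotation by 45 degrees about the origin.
True

Applying rotation by 45 degrees: x' = x*cos(45 degrees) - y*sin(45 degrees) = sqrt(2)x/2 - sqrt(2)y/2, y' = x*sin(45 degrees) + y*cos(45 degrees) = sqrt(2)x/2 + sqrt(2)y/2

Substituting into (x^2 + y^2)^2:
((sqrt(2)x/2 - sqrt(2)y/2)^2 + (sqrt(2)x/2 + sqrt(2)y/2)^2)^2
= x^4 + 2x^2y^2 + y^4 = (x^2 + y^2)^2

This equals the original expression (x^2 + y^2)^2, so it IS invariant.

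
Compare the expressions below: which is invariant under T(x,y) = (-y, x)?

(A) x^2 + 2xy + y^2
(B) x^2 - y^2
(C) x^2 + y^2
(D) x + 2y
C

An expression E(x,y) is invariant under T if E(T(x,y)) = E(x,y). Here T(x,y) = (-y, x).
Substitute the transformed coordinates into each option and compare with the original:
(A) x^2 + 2xy + y^2  ->  (-y)^2 + 2(-y)(x) + (x)^2 = x^2 - 2xy + y^2   [differs from x^2 + 2xy + y^2: not invariant]
(B) x^2 - y^2  ->  (-y)^2 - (x)^2 = -x^2 + y^2   [differs from x^2 - y^2: not invariant]
(C) x^2 + y^2  ->  (-y)^2 + (x)^2 = x^2 + y^2   [equals x^2 + y^2: invariant]
(D) x + 2y  ->  (-y) + 2(x) = 2x - y   [differs from x + 2y: not invariant]

Only option (C), x^2 + y^2, is unchanged by the transformation.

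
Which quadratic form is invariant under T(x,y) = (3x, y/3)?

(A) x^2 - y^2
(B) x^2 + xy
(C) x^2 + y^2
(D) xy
D

T multiplies x by 3 and divides y by 3.
Substitute the transformed coordinates into each option and compare with the original:
(A) x^2 - y^2  ->  (3x)^2 - (y/3)^2 = 9x^2 - y^2/9   [differs from x^2 - y^2: not invariant]
(B) x^2 + xy  ->  (3x)^2 + (3x)(y/3) = 9x^2 + xy   [differs from x^2 + xy: not invariant]
(C) x^2 + y^2  ->  (3x)^2 + (y/3)^2 = 9x^2 + y^2/9   [differs from x^2 + y^2: not invariant]
(D) xy  ->  (3x)(y/3) = xy   [equals xy: invariant]

Only option (D), xy, is unchanged by the transformation.
The factors 3 and 1/3 cancel only in the pure product xy.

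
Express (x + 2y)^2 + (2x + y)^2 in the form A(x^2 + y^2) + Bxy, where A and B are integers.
5(x^2 + y^2) + 8xy

Expanding: (x + 2y)^2 = x^2 + 4xy + 4y^2
(2x + y)^2 = 4x^2 + 4xy + y^2
Sum = (1+4)(x^2+y^2) + 8xy = 5(x^2 + y^2) + 8xy
This is symmetric in x and y.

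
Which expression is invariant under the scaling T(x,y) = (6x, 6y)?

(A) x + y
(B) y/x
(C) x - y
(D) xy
B

Under the uniform scaling T(x,y) = (6x, 6y):
Substitute the transformed coordinates into each option and compare with the original:
(A) x + y  ->  (6x) + (6y) = 6x + 6y   [differs from x + y: not invariant]
(B) y/x  ->  (6y)/(6x) = y/x   [equals y/x: invariant]
(C) x - y  ->  (6x) - (6y) = 6x - 6y   [differs from x - y: not invariant]
(D) xy  ->  (6x)(6y) = 36xy   [differs from xy: not invariant]

Only option (B), y/x, is unchanged by the transformation.
The common factor 6 cancels in a ratio of coordinates, while sums, products and sums of squares pick up factors of 6 or 36.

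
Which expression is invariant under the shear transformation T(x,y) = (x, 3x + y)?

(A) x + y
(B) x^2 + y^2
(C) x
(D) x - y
C

Under the shear T(x,y) = (x, 3x + y):
Substitute the transformed coordinates into each option and compare with the original:
(A) x + y  ->  (x) + (3x + y) = 4x + y   [differs from x + y: not invariant]
(B) x^2 + y^2  ->  (x)^2 + (3x + y)^2 = 10x^2 + 6xy + y^2   [differs from x^2 + y^2: not invariant]
(C) x  ->  (x) = x   [equals x: invariant]
(D) x - y  ->  (x) - (3x + y) = -2x - y   [differs from x - y: not invariant]

Only option (C), x, is unchanged by the transformation.
A vertical shear moves points parallel to the y-axis, so the x-coordinate (and any function of x alone) is unchanged.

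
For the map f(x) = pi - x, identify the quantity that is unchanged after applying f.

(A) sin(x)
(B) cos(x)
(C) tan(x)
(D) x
A

For f(x) = pi - x:
sin(pi - x) = sin(x), so sine is invariant under this transformation.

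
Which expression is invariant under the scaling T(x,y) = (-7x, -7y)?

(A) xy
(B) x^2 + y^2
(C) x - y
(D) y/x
D

Under the uniform scaling T(x,y) = (-7x, -7y):
Substitute the transformed coordinates into each option and compare with the original:
(A) xy  ->  (-7x)(-7y) = 49xy   [differs from xy: not invariant]
(B) x^2 + y^2  ->  (-7x)^2 + (-7y)^2 = 49x^2 + 49y^2   [differs from x^2 + y^2: not invariant]
(C) x - y  ->  (-7x) - (-7y) = -7x + 7y   [differs from x - y: not invariant]
(D) y/x  ->  (-7y)/(-7x) = y/x   [equals y/x: invariant]

Only option (D), y/x, is unchanged by the transformation.
The common factor -7 cancels in a ratio of coordinates, while sums, products and sums of squares pick up factors of -7 or 49.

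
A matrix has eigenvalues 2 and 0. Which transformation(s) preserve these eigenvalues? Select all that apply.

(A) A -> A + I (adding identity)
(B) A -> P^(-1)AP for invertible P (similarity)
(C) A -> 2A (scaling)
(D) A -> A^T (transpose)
B and D

Eigenvalues are preserved by:
1. Similarity transformations: A -> P^(-1)AP (same characteristic polynomial)
2. Transpose: A^T has the same eigenvalues as A

Eigenvalues are NOT preserved by:
- Adding identity: eigenvalues become 2+1, 0+1
- Scaling: eigenvalues become 4, 0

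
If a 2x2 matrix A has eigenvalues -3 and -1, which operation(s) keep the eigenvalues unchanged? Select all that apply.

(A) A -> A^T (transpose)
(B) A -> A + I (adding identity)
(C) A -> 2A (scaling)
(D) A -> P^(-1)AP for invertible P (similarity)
A and D

Eigenvalues are preserved by:
1. Similarity transformations: A -> P^(-1)AP (same characteristic polynomial)
2. Transpose: A^T has the same eigenvalues as A

Eigenvalues are NOT preserved by:
- Adding identity: eigenvalues become -3+1, -1+1
- Scaling: eigenvalues become -6, -2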